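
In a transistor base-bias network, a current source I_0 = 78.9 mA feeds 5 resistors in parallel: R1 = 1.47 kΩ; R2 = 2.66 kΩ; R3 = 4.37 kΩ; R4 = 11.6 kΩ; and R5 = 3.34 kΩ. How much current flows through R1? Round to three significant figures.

Total conductance ΣG = 1/1.47 + 1/2.66 + 1/4.37 + 1/11.6 + 1/3.34 = 1.671 (units of 1/kΩ).
By the current-divider rule, I = I_0 · G_k/ΣG = 78.9 × 0.4072 = 32.13 mA.

I ≈ 32.1 mA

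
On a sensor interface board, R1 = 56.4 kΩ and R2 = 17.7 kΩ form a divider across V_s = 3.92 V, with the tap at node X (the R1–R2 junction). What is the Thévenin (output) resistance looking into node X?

R_th ≈ 13.5 kΩ

Zeroing V_s shorts the top of R1 to ground, so R_th = R1 ‖ R2 = 13.47 kΩ.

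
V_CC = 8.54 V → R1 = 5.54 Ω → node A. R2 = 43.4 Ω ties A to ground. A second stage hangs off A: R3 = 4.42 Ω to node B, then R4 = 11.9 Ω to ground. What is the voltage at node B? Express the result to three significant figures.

V_B ≈ 4.24 V

Node A sees R2 in parallel with the series input of stage 2, R3 + R4 = 16.32 Ω.
Effective lower resistance at A: R2 ‖ 16.32 = 11.86 Ω.
So V_A = 8.54 × 0.6816 = 5.821 V.
Then the unloaded second divider: V_B = V_A × R4/(R3+R4) = 5.821 × 0.7292 = 4.244 V.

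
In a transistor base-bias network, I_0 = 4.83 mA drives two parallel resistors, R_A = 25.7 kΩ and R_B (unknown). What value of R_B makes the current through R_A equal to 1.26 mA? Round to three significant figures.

The fraction through R_A equals R_B/(R_A+R_B).
With f = 0.2609, R_B = R_A · f/(1−f) = 25.7 × 0.3529 = 9.071 kΩ.

R_B ≈ 9.07 kΩ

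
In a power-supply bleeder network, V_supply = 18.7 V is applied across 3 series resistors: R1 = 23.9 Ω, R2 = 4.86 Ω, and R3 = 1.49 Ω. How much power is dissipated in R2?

ΣR = 30.25 Ω → I = 18.7/30.25 = 0.6182 A.
V(R2) = I·R = 3.004 V; P = V·I = 3.004 × 0.6182 = 1.857 W.

P ≈ 1.86 W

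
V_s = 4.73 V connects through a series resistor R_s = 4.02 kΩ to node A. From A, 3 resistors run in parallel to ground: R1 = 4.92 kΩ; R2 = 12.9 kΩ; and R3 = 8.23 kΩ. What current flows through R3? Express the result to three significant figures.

Parallel bank: R_p = 1/(1/4.92 + 1/12.9 + 1/8.23) = 2.486 kΩ.
V_A = 4.73 × 2.486/6.506 = 1.807 V.
Branch current I = V_A/R3 = 1.807/8.23 = 0.2196 mA.

I ≈ 0.220 mA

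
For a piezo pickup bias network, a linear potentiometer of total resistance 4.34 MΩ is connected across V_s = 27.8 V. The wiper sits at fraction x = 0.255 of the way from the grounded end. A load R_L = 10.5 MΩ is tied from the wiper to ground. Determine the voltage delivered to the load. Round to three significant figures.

V_out ≈ 6.57 V

Split the track: R_lower = x·R_p = 1.107 MΩ, R_upper = (1−x)·R_p = 3.233 MΩ.
R_L loads the lower segment: effective lower R = 1.001 MΩ.
Loaded-divider output: V_out = 27.8 × 0.2364 = 6.573 V.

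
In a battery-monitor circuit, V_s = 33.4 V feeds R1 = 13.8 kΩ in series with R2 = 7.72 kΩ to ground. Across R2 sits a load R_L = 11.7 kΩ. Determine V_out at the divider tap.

V_out ≈ 8.42 V

The load sits in parallel with R2, giving an effective lower resistance R2' = R2·R_L/(R2+R_L) = 4.651 kΩ.
Then V_out = V_s · R2'/(R1 + R2') = 33.4 × 4.651/18.45 = 8.419 V.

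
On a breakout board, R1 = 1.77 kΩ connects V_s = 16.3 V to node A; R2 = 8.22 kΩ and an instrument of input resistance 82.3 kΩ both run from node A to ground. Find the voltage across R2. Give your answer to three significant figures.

R2 ‖ R_L = (8.22 × 82.3)/(8.22 + 82.3) = 7.474 kΩ.
Then V_out = V_s · R2'/(R1 + R2') = 16.3 × 7.474/9.244 = 13.18 V.

V_out ≈ 13.2 V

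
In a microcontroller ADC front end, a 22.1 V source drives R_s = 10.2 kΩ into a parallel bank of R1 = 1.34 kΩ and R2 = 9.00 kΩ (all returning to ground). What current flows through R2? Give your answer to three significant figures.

Equivalent of the parallel group: R_p = 1.166 kΩ.
Node voltage V_A = V_s · R_p/(R_s + R_p) = 22.1 × 0.1026 = 2.268 V.
I(R2) = V_A / R2 = 2.268/9.00 = 0.2520 mA.
(Equivalently: I_total = 1.944 mA, then current-divider fraction G_k/ΣG = 0.1296.)

I ≈ 0.252 mA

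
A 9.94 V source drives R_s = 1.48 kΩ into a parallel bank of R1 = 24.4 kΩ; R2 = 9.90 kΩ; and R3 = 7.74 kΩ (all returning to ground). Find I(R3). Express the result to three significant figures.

I ≈ 0.916 mA

Parallel bank: R_p = 1/(1/24.4 + 1/9.90 + 1/7.74) = 3.687 kΩ.
V_A = 9.94 × 3.687/5.167 = 7.093 V.
Branch current I = V_A/R3 = 7.093/7.74 = 0.9164 mA.
(Check via current divider: I_total = 1.924 mA; share G_k/ΣG = 0.4764 → same result.)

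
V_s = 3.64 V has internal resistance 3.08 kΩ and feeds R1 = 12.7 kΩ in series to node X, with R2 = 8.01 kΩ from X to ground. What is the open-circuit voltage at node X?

V_th ≈ 1.23 V

R1' = 3.08 + 12.7 = 15.78 kΩ (source resistance + R1).
Open-circuit (no load on X): V_th = V_s · R2/(R1' + R2) = 3.64 × 8.01/(15.78 + 8.01) = 1.226 V.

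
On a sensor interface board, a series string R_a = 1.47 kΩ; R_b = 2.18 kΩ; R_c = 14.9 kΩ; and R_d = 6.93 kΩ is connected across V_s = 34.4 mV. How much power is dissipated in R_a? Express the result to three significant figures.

ΣR = 25.48 kΩ → I = 34.4/25.48 = 1.350 µA.
P(R_a) = I²·R_a = (1.350)² × 1.47 = 2.679 nW.

P ≈ 2.68 nW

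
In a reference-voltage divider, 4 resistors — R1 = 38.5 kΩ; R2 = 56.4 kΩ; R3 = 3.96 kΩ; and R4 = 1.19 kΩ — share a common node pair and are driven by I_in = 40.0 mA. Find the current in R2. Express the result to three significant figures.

ΣG = 1/38.5 + 1/56.4 + 1/3.96 + 1/1.19 = 1.137.
Current divider: I(R2) = I_in · G_k/ΣG = 40.0 × (0.01773/1.137) = 40.0 × 0.01560 = 0.6240 mA.

I ≈ 0.624 mA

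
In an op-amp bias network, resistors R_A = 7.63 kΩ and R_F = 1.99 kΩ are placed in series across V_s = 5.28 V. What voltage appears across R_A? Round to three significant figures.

V ≈ 4.19 V

Total series resistance ΣR = 7.63 + 1.99 = 9.620 kΩ.
By the voltage-divider rule, V = 5.28 × 7.630/9.620 = 4.188 V.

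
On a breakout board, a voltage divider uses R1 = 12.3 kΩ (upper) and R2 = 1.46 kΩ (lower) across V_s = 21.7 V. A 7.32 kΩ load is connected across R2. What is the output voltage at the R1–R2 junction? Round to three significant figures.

V_out ≈ 1.95 V

The load sits in parallel with R2, giving an effective lower resistance R2' = R2·R_L/(R2+R_L) = 1.217 kΩ.
Voltage divider with the loaded lower leg: V_out = 21.7 × 1.217/(12.3 + 1.217) = 21.7 × 0.09005 = 1.954 V.
(Unloaded it would be 2.30 V; the load pulls it down.)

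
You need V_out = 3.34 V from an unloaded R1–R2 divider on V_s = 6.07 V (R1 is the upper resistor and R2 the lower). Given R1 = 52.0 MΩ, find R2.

The divider ratio is R2/(R1+R2) = 3.34/6.07 = 0.5502.
Rearranging, R2 = R1·k/(1−k) = 52.0 × 1.223 = 63.62 MΩ.

R2 ≈ 63.6 MΩ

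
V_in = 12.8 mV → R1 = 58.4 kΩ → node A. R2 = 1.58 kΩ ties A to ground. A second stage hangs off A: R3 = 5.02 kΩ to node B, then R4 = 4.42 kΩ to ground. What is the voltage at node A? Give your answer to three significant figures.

V_A ≈ 0.290 mV

The second stage (R3 + R4 = 9.440 kΩ) loads node A in parallel with R2.
R2 ‖ (R3+R4) = 1.353 kΩ.
So V_A = 12.8 × 0.02265 = 0.2899 mV.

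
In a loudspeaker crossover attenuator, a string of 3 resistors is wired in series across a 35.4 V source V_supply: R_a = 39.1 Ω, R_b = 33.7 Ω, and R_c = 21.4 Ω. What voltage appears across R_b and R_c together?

ΣR = 39.1 + 33.7 + 21.4 = 94.20 Ω.
R_{R_b..R_c} = 33.7 + 21.4 = 55.10 Ω.
V = V_supply · R/ΣR = 35.4 × 0.5849 = 20.71 V.

V ≈ 20.7 V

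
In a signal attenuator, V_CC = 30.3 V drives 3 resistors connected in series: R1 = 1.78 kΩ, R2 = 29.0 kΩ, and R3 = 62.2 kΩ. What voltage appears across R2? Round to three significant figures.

Series total: ΣR = 1.78 + 29.0 + 62.2 = 92.98 kΩ.
By the voltage-divider rule, V = 30.3 × 29.00/92.98 = 9.450 V.

V ≈ 9.45 V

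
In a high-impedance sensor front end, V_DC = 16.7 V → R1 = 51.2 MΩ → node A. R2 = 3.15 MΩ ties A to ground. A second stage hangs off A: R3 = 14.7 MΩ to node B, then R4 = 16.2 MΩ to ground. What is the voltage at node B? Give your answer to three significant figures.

The second stage (R3 + R4 = 30.90 MΩ) loads node A in parallel with R2.
Effective lower resistance at A: R2 ‖ 30.90 = 2.859 MΩ.
So V_A = 16.7 × 0.05288 = 0.8831 V.
Stage 2 is unloaded, so V_B = V_A · R4/(R3+R4) = 0.8831 × 16.2/30.90 = 0.4630 V.

V_B ≈ 0.463 V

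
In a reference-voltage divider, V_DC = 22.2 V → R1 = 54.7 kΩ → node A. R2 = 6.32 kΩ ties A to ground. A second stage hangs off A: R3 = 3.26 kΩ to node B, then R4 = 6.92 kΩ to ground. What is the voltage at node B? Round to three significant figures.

Looking into the second stage from A: R3 + R4 = 10.18 kΩ appears in parallel with R2.
R2 ‖ (R3+R4) = 3.899 kΩ.
First divider: V_A = V_DC · 3.899/(54.7 + 3.899) = 1.477 V.
V_B = V_A × 0.6798 = 1.004 V.

V_B ≈ 1.00 V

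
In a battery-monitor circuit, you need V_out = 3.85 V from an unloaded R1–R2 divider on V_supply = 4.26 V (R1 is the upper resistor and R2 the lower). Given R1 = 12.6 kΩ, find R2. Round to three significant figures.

R2 ≈ 118 kΩ

Required fraction k = V_out/V_supply = 0.9038.
Rearranging, R2 = R1·k/(1−k) = 12.6 × 9.390 = 118.3 kΩ.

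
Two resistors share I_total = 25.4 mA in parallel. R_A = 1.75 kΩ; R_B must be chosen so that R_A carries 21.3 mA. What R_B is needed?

In a two-way split, I_A/I_total = R_B/(R_A + R_B).
With f = 0.8386, R_B = R_A · f/(1−f) = 1.75 × 5.195 = 9.091 kΩ.

R_B ≈ 9.09 kΩ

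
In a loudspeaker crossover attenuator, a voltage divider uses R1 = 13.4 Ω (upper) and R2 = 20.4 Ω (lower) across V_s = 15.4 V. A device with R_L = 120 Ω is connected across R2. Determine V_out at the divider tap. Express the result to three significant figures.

V_out ≈ 8.71 V

The load sits in parallel with R2, giving an effective lower resistance R2' = R2·R_L/(R2+R_L) = 17.44 Ω.
Now apply the divider: V_out = 15.4 × 0.5654 = 8.708 V.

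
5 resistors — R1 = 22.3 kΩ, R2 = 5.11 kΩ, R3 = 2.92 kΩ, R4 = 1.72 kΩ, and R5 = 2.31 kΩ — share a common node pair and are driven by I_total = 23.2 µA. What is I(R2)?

ΣG = 1/22.3 + 1/5.11 + 1/2.92 + 1/1.72 + 1/2.31 = 1.597.
Current divider: I(R2) = I_total · G_k/ΣG = 23.2 × (0.1957/1.597) = 23.2 × 0.1225 = 2.842 µA.

I ≈ 2.84 µA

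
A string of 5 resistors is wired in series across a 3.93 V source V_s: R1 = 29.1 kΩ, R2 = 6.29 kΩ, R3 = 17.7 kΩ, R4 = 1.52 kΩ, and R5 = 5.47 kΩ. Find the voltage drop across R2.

V ≈ 0.411 V

ΣR = 29.1 + 6.29 + 17.7 + 1.52 + 5.47 = 60.08 kΩ.
Voltage divider: V = V_s · (6.290 / 60.08) = 3.93 × 0.1047 = 0.4114 V.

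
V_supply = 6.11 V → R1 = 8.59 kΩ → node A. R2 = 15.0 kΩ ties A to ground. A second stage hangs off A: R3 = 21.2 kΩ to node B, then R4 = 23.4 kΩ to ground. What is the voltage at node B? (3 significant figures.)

Looking into the second stage from A: R3 + R4 = 44.60 kΩ appears in parallel with R2.
R2 ‖ (R3+R4) = 11.22 kΩ.
V_A = 6.11 × 11.22/(8.59 + 11.22) = 3.461 V.
V_B = V_A × 0.5247 = 1.816 V.

V_B ≈ 1.82 V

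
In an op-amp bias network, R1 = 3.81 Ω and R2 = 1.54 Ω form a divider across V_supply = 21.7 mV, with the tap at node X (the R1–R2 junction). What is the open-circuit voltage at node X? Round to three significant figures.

V_th ≈ 6.25 mV

V_th is the unloaded tap voltage: V_supply · R2/(R1+R2) = 21.7 × 0.2879 = 6.246 mV.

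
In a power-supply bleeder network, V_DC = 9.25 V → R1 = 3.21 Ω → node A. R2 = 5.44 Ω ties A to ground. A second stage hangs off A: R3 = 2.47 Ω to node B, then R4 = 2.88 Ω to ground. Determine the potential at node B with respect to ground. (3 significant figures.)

V_B ≈ 2.27 V

Looking into the second stage from A: R3 + R4 = 5.350 Ω appears in parallel with R2.
R2 ‖ (R3+R4) = 2.697 Ω.
First divider: V_A = V_DC · 2.697/(3.21 + 2.697) = 4.224 V.
Stage 2 is unloaded, so V_B = V_A · R4/(R3+R4) = 4.224 × 2.88/5.350 = 2.274 V.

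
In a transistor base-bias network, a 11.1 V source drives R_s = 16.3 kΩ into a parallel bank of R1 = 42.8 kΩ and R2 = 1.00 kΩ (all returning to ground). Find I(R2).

Parallel bank: R_p = 1/(1/42.8 + 1/1.00) = 0.9772 kΩ.
V_A = 11.1 × 0.9772/17.28 = 0.6278 V.
Branch current I = V_A/R2 = 0.6278/1.00 = 0.6278 mA.
(Equivalently: I_total = 0.6425 mA, then current-divider fraction G_k/ΣG = 0.9772.)

I ≈ 0.628 mA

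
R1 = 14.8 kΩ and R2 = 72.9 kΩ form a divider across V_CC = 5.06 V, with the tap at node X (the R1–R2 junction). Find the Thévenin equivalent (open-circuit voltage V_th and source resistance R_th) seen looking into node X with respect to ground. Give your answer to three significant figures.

V_th ≈ 4.21 V, R_th ≈ 12.3 kΩ

With X open, the divider is unloaded: V_th = 5.06 × 72.9/87.70 = 4.206 V.
Zeroing V_CC shorts the top of R1 to ground, so R_th = R1 ‖ R2 = 12.30 kΩ.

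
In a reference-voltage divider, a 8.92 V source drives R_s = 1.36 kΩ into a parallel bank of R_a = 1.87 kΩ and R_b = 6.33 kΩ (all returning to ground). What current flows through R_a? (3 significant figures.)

Equivalent of the parallel group: R_p = 1.444 kΩ.
V_A = 8.92 × 1.444/2.804 = 4.593 V.
I(R_a) = V_A / R_a = 4.593/1.87 = 2.456 mA.
(Check via current divider: I_total = 3.182 mA; share G_k/ΣG = 0.7720 → same result.)

I ≈ 2.46 mA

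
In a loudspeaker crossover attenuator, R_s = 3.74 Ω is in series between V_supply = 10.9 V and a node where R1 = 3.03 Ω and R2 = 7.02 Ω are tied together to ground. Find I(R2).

Combine the parallel branches: R_p = (1/3.03 + 1/7.02)⁻¹ = 2.116 Ω.
V_A = 10.9 × 2.116/5.856 = 3.939 V.
Branch current I = V_A/R2 = 3.939/7.02 = 0.5611 A.

I ≈ 0.561 A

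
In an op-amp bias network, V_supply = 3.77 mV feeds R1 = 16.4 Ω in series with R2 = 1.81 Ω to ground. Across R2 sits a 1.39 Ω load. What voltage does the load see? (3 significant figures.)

V_out ≈ 0.172 mV

First combine the lower leg with the load: R2 ‖ R_L = 0.7862 Ω.
Now apply the divider: V_out = 3.77 × 0.04575 = 0.1725 mV.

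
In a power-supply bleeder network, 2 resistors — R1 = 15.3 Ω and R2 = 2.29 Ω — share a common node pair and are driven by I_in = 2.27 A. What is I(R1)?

I ≈ 0.296 A

For two parallel branches, I_k = I_in · (other R)/(sum of R).
I(R1) = 2.27 × 2.29/(15.3 + 2.29) = 2.27 × 0.1302 = 0.2955 A.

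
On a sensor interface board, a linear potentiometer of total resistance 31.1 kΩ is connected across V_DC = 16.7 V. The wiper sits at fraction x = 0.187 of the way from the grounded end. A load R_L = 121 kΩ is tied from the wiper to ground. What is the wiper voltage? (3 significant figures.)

V_out ≈ 3.01 V

The pot divides into 25.28 kΩ above the wiper and 5.816 kΩ below.
Lower segment in parallel with the load: 5.816 ‖ 121 = 5.549 kΩ.
Then V_out = V_DC · 5.549/(25.28 + 5.549) = 3.005 V.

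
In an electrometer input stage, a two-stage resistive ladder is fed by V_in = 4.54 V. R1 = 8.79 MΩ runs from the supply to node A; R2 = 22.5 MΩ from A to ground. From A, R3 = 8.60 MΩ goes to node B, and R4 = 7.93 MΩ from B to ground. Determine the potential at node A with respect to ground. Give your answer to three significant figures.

The second stage (R3 + R4 = 16.53 MΩ) loads node A in parallel with R2.
Effective lower resistance at A: R2 ‖ 16.53 = 9.529 MΩ.
First divider: V_A = V_in · 9.529/(8.79 + 9.529) = 2.362 V.

V_A ≈ 2.36 V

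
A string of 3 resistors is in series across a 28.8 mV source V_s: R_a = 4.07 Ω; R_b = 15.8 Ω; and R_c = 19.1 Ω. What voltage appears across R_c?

Series total: ΣR = 4.07 + 15.8 + 19.1 = 38.97 Ω.
Voltage divider: V = V_s · (19.10 / 38.97) = 28.8 × 0.4901 = 14.12 mV.

V ≈ 14.1 mV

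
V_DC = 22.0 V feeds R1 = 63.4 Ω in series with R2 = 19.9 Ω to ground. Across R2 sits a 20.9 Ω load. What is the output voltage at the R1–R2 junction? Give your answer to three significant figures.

V_out ≈ 3.05 V

R2 ‖ R_L = (19.9 × 20.9)/(19.9 + 20.9) = 10.19 Ω.
Voltage divider with the loaded lower leg: V_out = 22.0 × 10.19/(63.4 + 10.19) = 22.0 × 0.1385 = 3.047 V.
(Unloaded it would be 5.26 V; the load pulls it down.)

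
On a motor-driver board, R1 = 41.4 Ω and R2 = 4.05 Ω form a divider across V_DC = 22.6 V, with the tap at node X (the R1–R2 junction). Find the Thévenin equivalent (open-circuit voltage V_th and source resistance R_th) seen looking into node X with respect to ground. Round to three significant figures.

V_th ≈ 2.01 V, R_th ≈ 3.69 Ω

V_th is the unloaded tap voltage: V_DC · R2/(R1+R2) = 22.6 × 0.08911 = 2.014 V.
With V_DC suppressed (replaced by a short), R_th = R1 ‖ R2 = (41.40 × 4.05)/(41.40 + 4.05) = 3.689 Ω.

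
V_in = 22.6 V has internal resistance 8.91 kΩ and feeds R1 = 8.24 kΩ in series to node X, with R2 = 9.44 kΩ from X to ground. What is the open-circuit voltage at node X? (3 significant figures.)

R1' = 8.91 + 8.24 = 17.15 kΩ (source resistance + R1).
Open-circuit (no load on X): V_th = V_in · R2/(R1' + R2) = 22.6 × 9.44/(17.15 + 9.44) = 8.023 V.

V_th ≈ 8.02 V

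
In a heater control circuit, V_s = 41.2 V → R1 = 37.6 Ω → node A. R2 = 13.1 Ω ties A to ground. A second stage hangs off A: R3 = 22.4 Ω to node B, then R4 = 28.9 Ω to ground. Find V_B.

Looking into the second stage from A: R3 + R4 = 51.30 Ω appears in parallel with R2.
R2 ‖ (R3+R4) = 10.44 Ω.
First divider: V_A = V_s · 10.44/(37.6 + 10.44) = 8.950 V.
V_B = V_A × 0.5634 = 5.042 V.

V_B ≈ 5.04 V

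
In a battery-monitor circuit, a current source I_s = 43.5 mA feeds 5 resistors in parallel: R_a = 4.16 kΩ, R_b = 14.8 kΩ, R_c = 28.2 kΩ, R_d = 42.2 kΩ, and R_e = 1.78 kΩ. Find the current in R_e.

Conductances: ΣG = 1/4.16 + 1/14.8 + 1/28.2 + 1/42.2 + 1/1.78 = 0.9289 (1/kΩ).
R_e takes the fraction G_k/ΣG = 0.5618/0.9289 = 0.6048, so I = 43.5 × 0.6048 = 26.31 mA.

I ≈ 26.3 mA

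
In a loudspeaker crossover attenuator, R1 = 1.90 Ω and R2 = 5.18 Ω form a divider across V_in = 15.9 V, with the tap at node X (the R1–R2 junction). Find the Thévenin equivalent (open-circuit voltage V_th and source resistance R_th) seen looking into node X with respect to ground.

V_th is the unloaded tap voltage: V_in · R2/(R1+R2) = 15.9 × 0.7316 = 11.63 V.
With V_in suppressed (replaced by a short), R_th = R1 ‖ R2 = (1.900 × 5.18)/(1.900 + 5.18) = 1.390 Ω.

V_th ≈ 11.6 V, R_th ≈ 1.39 Ω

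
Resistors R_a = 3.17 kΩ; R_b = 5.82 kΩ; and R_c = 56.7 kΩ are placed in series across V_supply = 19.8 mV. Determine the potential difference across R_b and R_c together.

V ≈ 18.8 mV

ΣR = 3.17 + 5.82 + 56.7 = 65.69 kΩ.
R_{R_b..R_c} = 5.82 + 56.7 = 62.52 kΩ.
By the voltage-divider rule, V = 19.8 × 62.52/65.69 = 18.84 mV.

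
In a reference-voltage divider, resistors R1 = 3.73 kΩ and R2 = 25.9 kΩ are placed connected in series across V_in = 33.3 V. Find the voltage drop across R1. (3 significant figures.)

Total series resistance ΣR = 3.73 + 25.9 = 29.63 kΩ.
V = V_in · R/ΣR = 33.3 × 0.1259 = 4.192 V.

V ≈ 4.19 V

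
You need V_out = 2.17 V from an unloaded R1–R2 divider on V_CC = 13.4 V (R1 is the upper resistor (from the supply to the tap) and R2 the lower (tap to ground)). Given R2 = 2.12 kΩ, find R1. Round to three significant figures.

The divider ratio is R2/(R1+R2) = 2.17/13.4 = 0.1619.
Rearranging, R1 = R2·(1−k)/k = 2.12 × 5.175 = 10.97 kΩ.

R1 ≈ 11.0 kΩ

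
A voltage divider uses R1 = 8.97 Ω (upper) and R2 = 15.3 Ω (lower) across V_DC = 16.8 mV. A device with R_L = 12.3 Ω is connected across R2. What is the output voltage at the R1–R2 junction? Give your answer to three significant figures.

V_out ≈ 7.26 mV

The load sits in parallel with R2, giving an effective lower resistance R2' = R2·R_L/(R2+R_L) = 6.818 Ω.
Then V_out = V_DC · R2'/(R1 + R2') = 16.8 × 6.818/15.79 = 7.255 mV.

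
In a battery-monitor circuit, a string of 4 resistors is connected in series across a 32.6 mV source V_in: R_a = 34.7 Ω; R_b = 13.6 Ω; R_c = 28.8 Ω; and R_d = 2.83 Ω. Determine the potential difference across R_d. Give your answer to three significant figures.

V ≈ 1.15 mV

ΣR = 34.7 + 13.6 + 28.8 + 2.83 = 79.93 Ω.
Voltage divider: V = V_in · (2.830 / 79.93) = 32.6 × 0.03541 = 1.154 mV.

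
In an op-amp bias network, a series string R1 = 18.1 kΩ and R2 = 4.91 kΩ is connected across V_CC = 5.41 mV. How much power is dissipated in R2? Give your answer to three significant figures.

P ≈ 0.271 nW

ΣR = 23.01 kΩ → I = 5.41/23.01 = 0.2351 µA.
P = I²R = 0.05528 × 4.91 = 0.2714 nW.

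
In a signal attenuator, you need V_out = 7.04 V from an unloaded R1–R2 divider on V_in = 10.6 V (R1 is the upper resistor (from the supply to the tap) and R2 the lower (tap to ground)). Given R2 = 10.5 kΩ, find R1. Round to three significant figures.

Required fraction k = V_out/V_in = 0.6642.
So R1 = R2 · (V_in/V_out − 1) = 10.5 × (10.6/7.04 − 1) = 10.5 × 0.5057 = 5.310 kΩ.

R1 ≈ 5.31 kΩ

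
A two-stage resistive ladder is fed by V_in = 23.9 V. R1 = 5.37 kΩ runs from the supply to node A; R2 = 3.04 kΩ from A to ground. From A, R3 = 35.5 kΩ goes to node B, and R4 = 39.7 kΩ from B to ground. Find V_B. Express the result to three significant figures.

V_B ≈ 4.45 V

The second stage (R3 + R4 = 75.20 kΩ) loads node A in parallel with R2.
Effective lower resistance at A: R2 ‖ 75.20 = 2.922 kΩ.
First divider: V_A = V_in · 2.922/(5.37 + 2.922) = 8.422 V.
Then the unloaded second divider: V_B = V_A × R4/(R3+R4) = 8.422 × 0.5279 = 4.446 V.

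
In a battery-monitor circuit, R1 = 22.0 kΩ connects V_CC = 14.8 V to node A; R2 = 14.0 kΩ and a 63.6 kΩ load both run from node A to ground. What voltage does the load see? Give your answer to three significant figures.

V_out ≈ 5.07 V

R2 ‖ R_L = (14.0 × 63.6)/(14.0 + 63.6) = 11.47 kΩ.
Then V_out = V_CC · R2'/(R1 + R2') = 14.8 × 11.47/33.47 = 5.073 V.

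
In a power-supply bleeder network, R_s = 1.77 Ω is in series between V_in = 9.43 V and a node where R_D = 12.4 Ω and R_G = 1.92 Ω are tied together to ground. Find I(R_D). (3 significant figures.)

I ≈ 0.368 A

Equivalent of the parallel group: R_p = 1.663 Ω.
V_A by voltage divider: V_A = 9.43 × 1.663/(1.77 + 1.663) = 4.567 V.
Branch current I = V_A/R_D = 4.567/12.4 = 0.3683 A.
(Check via current divider: I_total = 2.747 A; share G_k/ΣG = 0.1341 → same result.)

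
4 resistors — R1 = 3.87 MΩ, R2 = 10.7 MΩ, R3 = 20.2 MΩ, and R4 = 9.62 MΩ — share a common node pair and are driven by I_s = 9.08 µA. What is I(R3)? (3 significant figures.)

Total conductance ΣG = 1/3.87 + 1/10.7 + 1/20.2 + 1/9.62 = 0.5053 (units of 1/MΩ).
R3 takes the fraction G_k/ΣG = 0.04950/0.5053 = 0.09797, so I = 9.08 × 0.09797 = 0.8896 µA.

I ≈ 0.890 µA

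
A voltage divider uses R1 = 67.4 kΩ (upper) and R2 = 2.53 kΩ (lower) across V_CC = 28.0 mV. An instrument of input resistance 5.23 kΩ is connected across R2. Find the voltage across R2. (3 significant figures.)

R2 ‖ R_L = (2.53 × 5.23)/(2.53 + 5.23) = 1.705 kΩ.
Then V_out = V_CC · R2'/(R1 + R2') = 28.0 × 1.705/69.11 = 0.6909 mV.

V_out ≈ 0.691 mV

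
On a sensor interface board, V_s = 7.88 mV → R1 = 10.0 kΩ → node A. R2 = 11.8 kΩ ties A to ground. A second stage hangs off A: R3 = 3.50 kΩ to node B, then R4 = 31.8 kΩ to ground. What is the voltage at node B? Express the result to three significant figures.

Node A sees R2 in parallel with the series input of stage 2, R3 + R4 = 35.30 kΩ.
R2 ‖ (R3+R4) = 8.844 kΩ.
V_A = 7.88 × 8.844/(10.0 + 8.844) = 3.698 mV.
V_B = V_A × 0.9008 = 3.332 mV.

V_B ≈ 3.33 mV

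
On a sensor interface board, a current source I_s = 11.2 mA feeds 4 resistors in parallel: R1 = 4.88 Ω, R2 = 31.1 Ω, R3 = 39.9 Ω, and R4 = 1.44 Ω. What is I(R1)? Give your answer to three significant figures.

Total conductance ΣG = 1/4.88 + 1/31.1 + 1/39.9 + 1/1.44 = 0.9566 (units of 1/Ω).
R1 takes the fraction G_k/ΣG = 0.2049/0.9566 = 0.2142, so I = 11.2 × 0.2142 = 2.399 mA.

I ≈ 2.40 mA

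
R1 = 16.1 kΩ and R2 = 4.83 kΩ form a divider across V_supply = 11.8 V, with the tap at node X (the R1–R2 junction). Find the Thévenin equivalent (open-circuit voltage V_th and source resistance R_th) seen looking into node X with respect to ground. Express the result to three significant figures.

Open-circuit (no load on X): V_th = V_supply · R2/(R1 + R2) = 11.8 × 4.83/(16.10 + 4.83) = 2.723 V.
Looking into X with the source shorted: R_th = R1·R2/(R1+R2) = 16.10 × 4.83/20.93 = 3.715 kΩ.

V_th ≈ 2.72 V, R_th ≈ 3.72 kΩ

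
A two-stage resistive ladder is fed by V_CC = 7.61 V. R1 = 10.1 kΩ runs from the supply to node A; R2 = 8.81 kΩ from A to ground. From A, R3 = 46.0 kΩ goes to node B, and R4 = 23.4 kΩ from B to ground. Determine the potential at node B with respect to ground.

Node A sees R2 in parallel with the series input of stage 2, R3 + R4 = 69.40 kΩ.
Effective lower resistance at A: R2 ‖ 69.40 = 7.818 kΩ.
So V_A = 7.61 × 0.4363 = 3.320 V.
V_B = V_A × 0.3372 = 1.120 V.

V_B ≈ 1.12 V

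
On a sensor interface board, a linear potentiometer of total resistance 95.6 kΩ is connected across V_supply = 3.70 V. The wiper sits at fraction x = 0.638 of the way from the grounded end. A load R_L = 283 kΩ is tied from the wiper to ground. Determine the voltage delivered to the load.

Lower segment x·R_p = 60.99 kΩ; upper segment (1−x)·R_p = 34.61 kΩ.
Lower segment in parallel with the load: 60.99 ‖ 283 = 50.18 kΩ.
Loaded-divider output: V_out = 3.70 × 0.5918 = 2.190 V.

V_out ≈ 2.19 V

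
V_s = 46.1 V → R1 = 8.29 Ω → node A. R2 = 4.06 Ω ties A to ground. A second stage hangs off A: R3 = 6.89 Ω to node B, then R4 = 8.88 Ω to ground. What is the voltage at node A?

V_A ≈ 12.9 V

Node A sees R2 in parallel with the series input of stage 2, R3 + R4 = 15.77 Ω.
R2 ‖ (R3+R4) = 3.229 Ω.
V_A = 46.1 × 3.229/(8.29 + 3.229) = 12.92 V.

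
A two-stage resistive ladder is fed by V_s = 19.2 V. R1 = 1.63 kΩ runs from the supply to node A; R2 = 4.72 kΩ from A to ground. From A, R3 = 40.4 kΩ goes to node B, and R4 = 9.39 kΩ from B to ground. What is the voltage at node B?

The second stage (R3 + R4 = 49.79 kΩ) loads node A in parallel with R2.
Effective lower resistance at A: R2 ‖ 49.79 = 4.311 kΩ.
V_A = 19.2 × 4.311/(1.63 + 4.311) = 13.93 V.
Stage 2 is unloaded, so V_B = V_A · R4/(R3+R4) = 13.93 × 9.39/49.79 = 2.628 V.

V_B ≈ 2.63 V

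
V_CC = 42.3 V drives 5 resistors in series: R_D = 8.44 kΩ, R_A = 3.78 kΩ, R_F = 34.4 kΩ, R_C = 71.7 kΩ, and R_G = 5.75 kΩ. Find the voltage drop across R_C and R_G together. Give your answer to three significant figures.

Total series resistance ΣR = 8.44 + 3.78 + 34.4 + 71.7 + 5.75 = 124.1 kΩ.
R_{R_C..R_G} = 71.7 + 5.75 = 77.45 kΩ.
By the voltage-divider rule, V = 42.3 × 77.45/124.1 = 26.41 V.

V ≈ 26.4 V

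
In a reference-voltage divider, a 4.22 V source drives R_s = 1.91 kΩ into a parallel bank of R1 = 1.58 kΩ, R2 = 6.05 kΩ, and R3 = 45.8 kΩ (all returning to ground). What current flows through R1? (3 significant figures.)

I ≈ 1.04 mA

Parallel bank: R_p = 1/(1/1.58 + 1/6.05 + 1/45.8) = 1.219 kΩ.
Node voltage V_A = V_in · R_p/(R_s + R_p) = 4.22 × 0.3897 = 1.644 V.
I(R1) = V_A / R1 = 1.644/1.58 = 1.041 mA.
(Check via current divider: I_total = 1.348 mA; share G_k/ΣG = 0.7718 → same result.)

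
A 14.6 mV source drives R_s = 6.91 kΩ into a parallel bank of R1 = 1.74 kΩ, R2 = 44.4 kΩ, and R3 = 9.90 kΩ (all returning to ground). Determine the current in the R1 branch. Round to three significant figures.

Parallel bank: R_p = 1/(1/1.74 + 1/44.4 + 1/9.90) = 1.432 kΩ.
V_A by voltage divider: V_A = 14.6 × 1.432/(6.91 + 1.432) = 2.506 mV.
I(R1) = V_A / R1 = 2.506/1.74 = 1.441 µA.

I ≈ 1.44 µA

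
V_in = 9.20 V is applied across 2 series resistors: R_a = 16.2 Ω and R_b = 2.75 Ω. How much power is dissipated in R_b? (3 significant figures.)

P ≈ 0.648 W

ΣR = 18.95 Ω → I = 9.20/18.95 = 0.4855 A.
P(R_b) = I²·R_b = (0.4855)² × 2.75 = 0.6482 W.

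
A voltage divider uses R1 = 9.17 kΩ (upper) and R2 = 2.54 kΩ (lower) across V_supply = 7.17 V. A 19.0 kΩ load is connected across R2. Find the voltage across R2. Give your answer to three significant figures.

The load sits in parallel with R2, giving an effective lower resistance R2' = R2·R_L/(R2+R_L) = 2.240 kΩ.
Now apply the divider: V_out = 7.17 × 0.1964 = 1.408 V.
(Unloaded it would be 1.56 V; the load pulls it down.)

V_out ≈ 1.41 V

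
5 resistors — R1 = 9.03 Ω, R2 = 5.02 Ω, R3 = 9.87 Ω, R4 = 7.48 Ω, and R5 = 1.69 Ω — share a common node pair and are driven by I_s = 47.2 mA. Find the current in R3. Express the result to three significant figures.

I ≈ 4.21 mA

Conductances: ΣG = 1/9.03 + 1/5.02 + 1/9.87 + 1/7.48 + 1/1.69 = 1.137 (1/Ω).
Current divider: I(R3) = I_s · G_k/ΣG = 47.2 × (0.1013/1.137) = 47.2 × 0.08914 = 4.207 mA.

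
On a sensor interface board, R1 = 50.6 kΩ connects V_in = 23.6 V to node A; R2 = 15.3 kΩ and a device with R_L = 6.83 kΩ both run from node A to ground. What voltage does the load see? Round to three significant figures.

R2 ‖ R_L = (15.3 × 6.83)/(15.3 + 6.83) = 4.722 kΩ.
Now apply the divider: V_out = 23.6 × 0.08536 = 2.014 V.

V_out ≈ 2.01 V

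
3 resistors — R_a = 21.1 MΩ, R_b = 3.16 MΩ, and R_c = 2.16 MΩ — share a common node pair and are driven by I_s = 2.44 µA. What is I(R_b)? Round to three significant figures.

I ≈ 0.934 µA

Conductances: ΣG = 1/21.1 + 1/3.16 + 1/2.16 = 0.8268 (1/MΩ).
Current divider: I(R_b) = I_s · G_k/ΣG = 2.44 × (0.3165/0.8268) = 2.44 × 0.3827 = 0.9339 µA.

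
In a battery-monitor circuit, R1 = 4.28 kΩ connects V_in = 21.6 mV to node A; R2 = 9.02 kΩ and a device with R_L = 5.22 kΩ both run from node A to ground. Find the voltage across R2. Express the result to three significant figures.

V_out ≈ 9.41 mV

R2 ‖ R_L = (9.02 × 5.22)/(9.02 + 5.22) = 3.306 kΩ.
Then V_out = V_in · R2'/(R1 + R2') = 21.6 × 3.306/7.586 = 9.414 mV.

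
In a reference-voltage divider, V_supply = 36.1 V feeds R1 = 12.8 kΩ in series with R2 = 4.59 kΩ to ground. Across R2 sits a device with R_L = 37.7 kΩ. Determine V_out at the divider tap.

First combine the lower leg with the load: R2 ‖ R_L = 4.092 kΩ.
Now apply the divider: V_out = 36.1 × 0.2422 = 8.745 V.

V_out ≈ 8.74 V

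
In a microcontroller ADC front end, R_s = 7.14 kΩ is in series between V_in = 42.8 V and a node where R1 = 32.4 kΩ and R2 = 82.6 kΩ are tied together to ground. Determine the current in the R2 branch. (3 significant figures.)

Parallel bank: R_p = 1/(1/32.4 + 1/82.6) = 23.27 kΩ.
V_A = 42.8 × 23.27/30.41 = 32.75 V.
Branch current I = V_A/R2 = 32.75/82.6 = 0.3965 mA.
(Check via current divider: I_total = 1.407 mA; share G_k/ΣG = 0.2817 → same result.)

I ≈ 0.397 mA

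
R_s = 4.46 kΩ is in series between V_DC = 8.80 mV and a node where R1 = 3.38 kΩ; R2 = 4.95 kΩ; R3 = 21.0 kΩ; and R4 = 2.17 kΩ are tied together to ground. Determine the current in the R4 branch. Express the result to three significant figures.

Equivalent of the parallel group: R_p = 0.9937 kΩ.
V_A = 8.80 × 0.9937/5.454 = 1.603 mV.
Branch current I = V_A/R4 = 1.603/2.17 = 0.7389 µA.

I ≈ 0.739 µA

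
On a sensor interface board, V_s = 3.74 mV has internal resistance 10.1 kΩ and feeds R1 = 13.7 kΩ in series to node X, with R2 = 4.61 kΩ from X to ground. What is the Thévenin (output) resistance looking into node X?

R1' = 10.1 + 13.7 = 23.80 kΩ (source resistance + R1).
Zeroing V_s shorts the top of R1' to ground, so R_th = R1' ‖ R2 = 3.862 kΩ.

R_th ≈ 3.86 kΩ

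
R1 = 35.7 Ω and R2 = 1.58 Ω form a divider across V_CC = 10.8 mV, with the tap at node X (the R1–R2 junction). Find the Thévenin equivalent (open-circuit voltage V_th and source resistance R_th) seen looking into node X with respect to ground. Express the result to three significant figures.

V_th ≈ 0.458 mV, R_th ≈ 1.51 Ω

V_th is the unloaded tap voltage: V_CC · R2/(R1+R2) = 10.8 × 0.04238 = 0.4577 mV.
Looking into X with the source shorted: R_th = R1·R2/(R1+R2) = 35.70 × 1.58/37.28 = 1.513 Ω.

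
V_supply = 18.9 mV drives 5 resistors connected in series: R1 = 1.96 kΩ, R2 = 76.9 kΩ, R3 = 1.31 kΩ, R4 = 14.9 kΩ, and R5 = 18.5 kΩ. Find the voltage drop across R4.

V ≈ 2.48 mV

ΣR = 1.96 + 76.9 + 1.31 + 14.9 + 18.5 = 113.6 kΩ.
Voltage divider: V = V_supply · (14.90 / 113.6) = 18.9 × 0.1312 = 2.480 mV.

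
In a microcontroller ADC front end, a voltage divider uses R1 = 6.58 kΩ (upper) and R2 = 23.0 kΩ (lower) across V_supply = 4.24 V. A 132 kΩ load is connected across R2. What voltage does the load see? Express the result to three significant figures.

V_out ≈ 3.17 V

R2 ‖ R_L = (23.0 × 132)/(23.0 + 132) = 19.59 kΩ.
Voltage divider with the loaded lower leg: V_out = 4.24 × 19.59/(6.58 + 19.59) = 4.24 × 0.7485 = 3.174 V.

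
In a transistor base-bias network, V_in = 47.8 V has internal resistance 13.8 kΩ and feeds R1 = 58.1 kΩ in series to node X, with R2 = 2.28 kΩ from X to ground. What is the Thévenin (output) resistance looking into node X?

R1' = 13.8 + 58.1 = 71.90 kΩ (source resistance + R1).
Looking into X with the source shorted: R_th = R1'·R2/(R1'+R2) = 71.90 × 2.28/74.18 = 2.210 kΩ.

R_th ≈ 2.21 kΩ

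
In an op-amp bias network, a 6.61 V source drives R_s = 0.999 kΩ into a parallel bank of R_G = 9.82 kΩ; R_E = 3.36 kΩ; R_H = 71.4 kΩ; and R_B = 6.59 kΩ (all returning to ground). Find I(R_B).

I ≈ 0.641 mA

Parallel bank: R_p = 1/(1/9.82 + 1/3.36 + 1/71.4 + 1/6.59) = 1.769 kΩ.
Node voltage V_A = V_in · R_p/(R_s + R_p) = 6.61 × 0.6391 = 4.225 V.
I(R_B) = V_A / R_B = 4.225/6.59 = 0.6411 mA.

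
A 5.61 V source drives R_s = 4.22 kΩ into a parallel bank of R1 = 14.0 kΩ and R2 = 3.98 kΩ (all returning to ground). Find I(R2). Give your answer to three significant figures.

I ≈ 0.597 mA

Combine the parallel branches: R_p = (1/14.0 + 1/3.98)⁻¹ = 3.099 kΩ.
V_A by voltage divider: V_A = 5.61 × 3.099/(4.22 + 3.099) = 2.375 V.
I(R2) = V_A / R2 = 2.375/3.98 = 0.5968 mA.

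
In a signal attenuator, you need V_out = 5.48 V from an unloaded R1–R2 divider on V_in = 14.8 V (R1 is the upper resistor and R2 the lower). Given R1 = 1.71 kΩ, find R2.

V_out/V_in = R2/(R1+R2) = 0.3703.
Rearranging, R2 = R1·k/(1−k) = 1.71 × 0.5880 = 1.005 kΩ.

R2 ≈ 1.01 kΩ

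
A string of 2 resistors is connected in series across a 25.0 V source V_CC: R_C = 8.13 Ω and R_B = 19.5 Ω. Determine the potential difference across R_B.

ΣR = 8.13 + 19.5 = 27.63 Ω.
Voltage divider: V = V_CC · (19.50 / 27.63) = 25.0 × 0.7058 = 17.64 V.

V ≈ 17.6 V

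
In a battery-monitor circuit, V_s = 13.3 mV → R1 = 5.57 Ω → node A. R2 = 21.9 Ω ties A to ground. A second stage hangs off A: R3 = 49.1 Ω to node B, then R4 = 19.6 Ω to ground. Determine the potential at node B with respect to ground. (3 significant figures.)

The second stage (R3 + R4 = 68.70 Ω) loads node A in parallel with R2.
Effective lower resistance at A: R2 ‖ 68.70 = 16.61 Ω.
V_A = 13.3 × 16.61/(5.57 + 16.61) = 9.959 mV.
Then the unloaded second divider: V_B = V_A × R4/(R3+R4) = 9.959 × 0.2853 = 2.841 mV.

V_B ≈ 2.84 mV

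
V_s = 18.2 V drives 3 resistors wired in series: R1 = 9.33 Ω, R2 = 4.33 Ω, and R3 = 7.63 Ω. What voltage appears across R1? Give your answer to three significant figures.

Series total: ΣR = 9.33 + 4.33 + 7.63 = 21.29 Ω.
Voltage divider: V = V_s · (9.330 / 21.29) = 18.2 × 0.4382 = 7.976 V.

V ≈ 7.98 V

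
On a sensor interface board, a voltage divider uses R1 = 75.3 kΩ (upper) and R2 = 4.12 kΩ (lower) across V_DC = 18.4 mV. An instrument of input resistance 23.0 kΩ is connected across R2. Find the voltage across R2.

R2 ‖ R_L = (4.12 × 23.0)/(4.12 + 23.0) = 3.494 kΩ.
Now apply the divider: V_out = 18.4 × 0.04434 = 0.8159 mV.

V_out ≈ 0.816 mV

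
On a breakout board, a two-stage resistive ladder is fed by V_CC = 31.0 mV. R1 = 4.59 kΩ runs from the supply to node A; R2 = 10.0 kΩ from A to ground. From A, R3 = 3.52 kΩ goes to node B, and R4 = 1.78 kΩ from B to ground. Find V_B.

V_B ≈ 4.48 mV

The second stage (R3 + R4 = 5.300 kΩ) loads node A in parallel with R2.
Effective lower resistance at A: R2 ‖ 5.300 = 3.464 kΩ.
First divider: V_A = V_CC · 3.464/(4.59 + 3.464) = 13.33 mV.
V_B = V_A × 0.3358 = 4.478 mV.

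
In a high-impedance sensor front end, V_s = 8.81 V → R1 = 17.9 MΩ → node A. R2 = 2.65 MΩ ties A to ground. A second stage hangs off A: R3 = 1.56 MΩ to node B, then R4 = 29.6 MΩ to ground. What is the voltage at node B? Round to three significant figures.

The second stage (R3 + R4 = 31.16 MΩ) loads node A in parallel with R2.
Effective lower resistance at A: R2 ‖ 31.16 = 2.442 MΩ.
V_A = 8.81 × 2.442/(17.9 + 2.442) = 1.058 V.
Then the unloaded second divider: V_B = V_A × R4/(R3+R4) = 1.058 × 0.9499 = 1.005 V.

V_B ≈ 1.00 V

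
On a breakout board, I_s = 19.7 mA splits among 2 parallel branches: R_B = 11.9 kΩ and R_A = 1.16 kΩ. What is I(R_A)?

For two parallel branches, I_k = I_s · (other R)/(sum of R).
I(R_A) = 19.7 × 11.9/(11.9 + 1.16) = 19.7 × 0.9112 = 17.95 mA.

I ≈ 18.0 mA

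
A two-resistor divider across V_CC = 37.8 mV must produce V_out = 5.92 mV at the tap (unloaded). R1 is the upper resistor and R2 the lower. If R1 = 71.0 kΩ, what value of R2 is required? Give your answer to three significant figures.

V_out/V_CC = R2/(R1+R2) = 0.1566.
Rearranging, R2 = R1·k/(1−k) = 71.0 × 0.1857 = 13.18 kΩ.

R2 ≈ 13.2 kΩ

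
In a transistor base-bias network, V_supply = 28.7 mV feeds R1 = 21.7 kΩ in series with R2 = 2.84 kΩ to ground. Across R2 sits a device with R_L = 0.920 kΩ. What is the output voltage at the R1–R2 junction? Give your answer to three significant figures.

The load sits in parallel with R2, giving an effective lower resistance R2' = R2·R_L/(R2+R_L) = 0.6949 kΩ.
Voltage divider with the loaded lower leg: V_out = 28.7 × 0.6949/(21.7 + 0.6949) = 28.7 × 0.03103 = 0.8905 mV.

V_out ≈ 0.891 mV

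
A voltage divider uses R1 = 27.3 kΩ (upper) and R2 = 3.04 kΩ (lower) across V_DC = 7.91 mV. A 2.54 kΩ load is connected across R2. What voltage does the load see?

The load sits in parallel with R2, giving an effective lower resistance R2' = R2·R_L/(R2+R_L) = 1.384 kΩ.
Voltage divider with the loaded lower leg: V_out = 7.91 × 1.384/(27.3 + 1.384) = 7.91 × 0.04824 = 0.3816 mV.
(Unloaded it would be 0.793 mV; the load pulls it down.)

V_out ≈ 0.382 mV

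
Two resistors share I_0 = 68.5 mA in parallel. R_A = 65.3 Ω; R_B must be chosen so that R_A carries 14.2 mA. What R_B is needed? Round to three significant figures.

R_B ≈ 17.1 Ω

In a two-way split, I_A/I_0 = R_B/(R_A + R_B).
With f = 0.2073, R_B = R_A · f/(1−f) = 65.3 × 0.2615 = 17.08 Ω.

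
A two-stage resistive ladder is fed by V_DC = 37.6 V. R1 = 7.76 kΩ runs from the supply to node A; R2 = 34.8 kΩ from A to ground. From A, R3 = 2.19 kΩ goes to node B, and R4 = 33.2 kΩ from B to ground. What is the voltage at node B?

Looking into the second stage from A: R3 + R4 = 35.39 kΩ appears in parallel with R2.
Effective lower resistance at A: R2 ‖ 35.39 = 17.55 kΩ.
V_A = 37.6 × 17.55/(7.76 + 17.55) = 26.07 V.
V_B = V_A × 0.9381 = 24.46 V.

V_B ≈ 24.5 V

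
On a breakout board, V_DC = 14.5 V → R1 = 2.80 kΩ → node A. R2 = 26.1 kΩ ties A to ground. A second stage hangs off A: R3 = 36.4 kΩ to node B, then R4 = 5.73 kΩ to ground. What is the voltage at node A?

V_A ≈ 12.4 V

The second stage (R3 + R4 = 42.13 kΩ) loads node A in parallel with R2.
R2 ‖ (R3+R4) = 16.12 kΩ.
First divider: V_A = V_DC · 16.12/(2.80 + 16.12) = 12.35 V.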